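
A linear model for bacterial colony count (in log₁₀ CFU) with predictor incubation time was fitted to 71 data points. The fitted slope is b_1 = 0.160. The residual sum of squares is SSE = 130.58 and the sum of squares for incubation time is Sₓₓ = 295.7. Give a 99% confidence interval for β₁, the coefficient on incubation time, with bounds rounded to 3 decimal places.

MSE = SSE/(n − 2) = 130.58/69 = 1.89246.
SE(b_1) = √(MSE/Sₓₓ) = √(1.89246/295.7) = 0.0799997.
df = n − 2 = 69.
t* = t_{0.005, 69} = 2.648977.
Margin = t* × SE = 2.648977 × 0.0799997 = 0.21192.
CI: 0.160 ± 0.21192 → (-0.052, 0.372).
With 99% confidence, each one-unit increase in incubation time is associated with a change of between -0.052 and 0.372 log₁₀ CFU in bacterial colony count.

(-0.052, 0.372)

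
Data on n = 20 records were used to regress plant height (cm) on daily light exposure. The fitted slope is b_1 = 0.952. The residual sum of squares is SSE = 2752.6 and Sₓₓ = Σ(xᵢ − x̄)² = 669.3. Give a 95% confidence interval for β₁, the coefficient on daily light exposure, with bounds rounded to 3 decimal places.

(-0.052, 1.956)

MSE = SSE/(n − 2) = 2752.6/18 = 152.922.
SE(b_1) = √(MSE/Sₓₓ) = √(152.922/669.3) = 0.477997.
df = n − 2 = 18.
t* = t_{0.025, 18} = 2.100922.
Margin = t* × SE = 2.100922 × 0.477997 = 1.00423.
CI: 0.952 ± 1.00423 → (-0.052, 1.956).
With 95% confidence, each one-unit increase in daily light exposure is associated with a change of between -0.052 and 1.956 cm in plant height.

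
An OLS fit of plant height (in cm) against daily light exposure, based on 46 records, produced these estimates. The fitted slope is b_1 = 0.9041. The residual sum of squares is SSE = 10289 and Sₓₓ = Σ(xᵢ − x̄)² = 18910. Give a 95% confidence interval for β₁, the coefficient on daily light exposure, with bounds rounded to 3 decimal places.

MSE = SSE/(n − 2) = 10289/44 = 233.841.
SE(b_1) = √(MSE/Sₓₓ) = √(233.841/18910) = 0.111202.
df = n − 2 = 44.
t* = t_{0.025, 44} = 2.015368.
Margin = t* × SE = 2.015368 × 0.111202 = 0.22411.
CI: 0.9041 ± 0.22411 → (0.680, 1.128).
With 95% confidence, each one-unit increase in daily light exposure is associated with a change of between 0.680 and 1.128 cm in plant height.

(0.680, 1.128)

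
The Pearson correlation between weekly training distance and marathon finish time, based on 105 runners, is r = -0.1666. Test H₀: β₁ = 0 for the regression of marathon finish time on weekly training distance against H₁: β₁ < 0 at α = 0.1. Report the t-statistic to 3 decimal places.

t = r·√(n − 2)/√(1 − r²) = -0.1666·√103/√0.972244 = -1.715.
df = n − 2 = 103.
One-sided p ≈ 0.0447, which is < 0.1, so reject H₀.
There is evidence of a linear association between weekly training distance and marathon finish time.

t = -1.715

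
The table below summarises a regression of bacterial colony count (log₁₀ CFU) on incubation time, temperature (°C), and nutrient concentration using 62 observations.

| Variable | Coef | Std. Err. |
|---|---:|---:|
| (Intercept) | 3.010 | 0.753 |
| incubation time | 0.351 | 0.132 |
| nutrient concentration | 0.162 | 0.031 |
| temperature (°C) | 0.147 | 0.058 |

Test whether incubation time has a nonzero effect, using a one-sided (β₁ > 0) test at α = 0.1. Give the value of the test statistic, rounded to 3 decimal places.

t = 2.659

Read off: b = 0.351, SE = 0.132 for incubation time.
H₀: β₁ = 0 vs H₁: β₁ > 0.
t = 0.351 / 0.132 = 2.659.
df = n − k − 1 = 62 − 3 − 1 = 58.
One-sided p ≈ 0.0051, which is < 0.1, so reject H₀.
There is evidence that the true slope on incubation time is positive, holding the other predictors fixed.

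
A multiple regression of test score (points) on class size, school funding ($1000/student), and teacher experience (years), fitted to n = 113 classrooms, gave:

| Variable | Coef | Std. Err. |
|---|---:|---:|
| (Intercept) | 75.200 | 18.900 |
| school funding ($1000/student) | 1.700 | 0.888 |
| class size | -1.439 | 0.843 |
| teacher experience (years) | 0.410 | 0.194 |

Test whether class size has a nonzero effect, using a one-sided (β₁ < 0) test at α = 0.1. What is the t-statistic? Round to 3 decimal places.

t = -1.707

Read off: b = -1.439, SE = 0.843 for class size.
H₀: β₁ = 0 vs H₁: β₁ < 0.
t = -1.439 / 0.843 = -1.707.
df = n − k − 1 = 113 − 3 − 1 = 109.
One-sided p ≈ 0.0453, which is < 0.1, so reject H₀.
There is evidence that the true slope on class size is negative, holding the other predictors fixed.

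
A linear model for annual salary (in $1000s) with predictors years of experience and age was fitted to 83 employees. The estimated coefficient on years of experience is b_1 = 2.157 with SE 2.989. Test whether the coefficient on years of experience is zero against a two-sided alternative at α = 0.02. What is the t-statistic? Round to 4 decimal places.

t = 0.7216

H₀: β₁ = 0 vs H₁: β₁ ≠ 0.
t = (b_1 − β₁⁰)/SE = 2.157 / 2.989 = 0.7216.
df = n − k − 1 = 83 − 2 − 1 = 80.
Two-sided p ≈ 0.4726, which is ≥ 0.02, so fail to reject H₀.
The data do not give significant evidence of an association between years of experience and annual salary, after adjusting for the other predictors.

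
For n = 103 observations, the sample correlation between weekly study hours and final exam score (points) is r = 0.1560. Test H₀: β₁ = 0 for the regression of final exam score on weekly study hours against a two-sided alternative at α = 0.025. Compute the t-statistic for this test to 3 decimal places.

t = r·√(n − 2)/√(1 − r²) = 0.1560·√101/√0.975664 = 1.587.
df = n − 2 = 101.
Two-sided p ≈ 0.1156, which is ≥ 0.025, so fail to reject H₀.
The data do not give significant evidence of a linear association between weekly study hours and final exam score.

t = 1.587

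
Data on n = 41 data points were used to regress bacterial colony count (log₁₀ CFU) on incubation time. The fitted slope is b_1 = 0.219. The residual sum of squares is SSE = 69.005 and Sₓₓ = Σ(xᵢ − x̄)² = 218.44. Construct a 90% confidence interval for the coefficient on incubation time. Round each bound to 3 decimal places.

MSE = SSE/(n − 2) = 69.005/39 = 1.76936.
SE(b_1) = √(MSE/Sₓₓ) = √(1.76936/218.44) = 0.0899999.
df = n − 2 = 39.
t* = t_{0.05, 39} = 1.684875.
Margin = t* × SE = 1.684875 × 0.0899999 = 0.15164.
CI: 0.219 ± 0.15164 → (0.067, 0.371).
With 90% confidence, each one-unit increase in incubation time is associated with a change of between 0.067 and 0.371 log₁₀ CFU in bacterial colony count.

(0.067, 0.371)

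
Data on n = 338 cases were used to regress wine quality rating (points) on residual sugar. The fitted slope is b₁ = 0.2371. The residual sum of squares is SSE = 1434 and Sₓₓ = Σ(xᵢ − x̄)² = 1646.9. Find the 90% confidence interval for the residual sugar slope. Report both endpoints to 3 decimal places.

(0.153, 0.321)

MSE = SSE/(n − 2) = 1434/336 = 4.26786.
SE(b₁) = √(MSE/Sₓₓ) = √(4.26786/1646.9) = 0.0509063.
df = n − 2 = 336.
t* = t_{0.05, 336} = 1.649401.
Margin = t* × SE = 1.649401 × 0.0509063 = 0.08396.
CI: 0.2371 ± 0.08396 → (0.153, 0.321).
With 90% confidence, each one-unit increase in residual sugar is associated with a change of between 0.153 and 0.321 points in wine quality rating.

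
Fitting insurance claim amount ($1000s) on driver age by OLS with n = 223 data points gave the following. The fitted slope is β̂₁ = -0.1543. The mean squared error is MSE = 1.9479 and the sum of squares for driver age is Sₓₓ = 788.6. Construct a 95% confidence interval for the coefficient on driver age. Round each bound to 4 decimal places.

(-0.2522, -0.0564)

SE(β̂₁) = √(MSE/Sₓₓ) = √(1.9479/788.6) = 0.0496998.
df = n − 2 = 221.
t* = t_{0.025, 221} = 1.970756.
Margin = t* × SE = 1.970756 × 0.0496998 = 0.097946.
CI: -0.1543 ± 0.097946 → (-0.2522, -0.0564).
With 95% confidence, each one-unit increase in driver age is associated with a change of between -0.2522 and -0.0564 $1000s in insurance claim amount.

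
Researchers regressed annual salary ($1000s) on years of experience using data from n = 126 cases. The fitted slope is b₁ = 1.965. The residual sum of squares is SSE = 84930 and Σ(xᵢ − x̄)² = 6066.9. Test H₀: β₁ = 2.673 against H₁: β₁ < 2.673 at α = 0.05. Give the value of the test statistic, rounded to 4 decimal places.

t = -2.1072

MSE = SSE/(n − 2) = 84930/124 = 684.919.
SE(b₁) = √(MSE/Sₓₓ) = √(684.919/6066.9) = 0.335998.
t = (1.965 − 2.673) / 0.335998 = -2.1072.
df = n − 2 = 124.
One-sided p ≈ 0.0186, which is < 0.05, so reject H₀.
There is evidence that the true slope on years of experience is below 2.673 $1000s per unit.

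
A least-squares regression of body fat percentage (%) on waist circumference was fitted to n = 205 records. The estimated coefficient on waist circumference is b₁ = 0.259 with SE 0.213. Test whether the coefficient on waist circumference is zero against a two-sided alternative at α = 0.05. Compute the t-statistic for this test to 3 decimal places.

H₀: β₁ = 0 vs H₁: β₁ ≠ 0.
t = (b₁ − β₁⁰)/SE = 0.259 / 0.213 = 1.216.
df = n − 2 = 205 − 2 = 203.
Two-sided p ≈ 0.2254, which is ≥ 0.05, so fail to reject H₀.
The data do not give significant evidence of an association between waist circumference and body fat percentage.

t = 1.216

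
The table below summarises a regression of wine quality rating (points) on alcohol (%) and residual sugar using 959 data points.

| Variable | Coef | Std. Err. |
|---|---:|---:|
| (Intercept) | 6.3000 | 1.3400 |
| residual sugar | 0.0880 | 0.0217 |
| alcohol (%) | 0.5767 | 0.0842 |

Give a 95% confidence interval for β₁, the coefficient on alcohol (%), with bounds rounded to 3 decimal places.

Read off: b = 0.5767, SE = 0.0842 for alcohol (%).
df = n − k − 1 = 959 − 2 − 1 = 956.
t* = t_{0.025, 956} = 1.962449.
Margin = t* × SE = 1.962449 × 0.0842 = 0.16524.
CI: 0.5767 ± 0.16524 → (0.411, 0.742).

(0.411, 0.742)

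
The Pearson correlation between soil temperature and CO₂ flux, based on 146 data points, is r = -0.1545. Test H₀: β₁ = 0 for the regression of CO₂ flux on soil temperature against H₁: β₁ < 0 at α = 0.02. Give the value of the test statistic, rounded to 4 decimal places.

t = r·√(n − 2)/√(1 − r²) = -0.1545·√144/√0.97613 = -1.8765.
df = n − 2 = 144.
One-sided p ≈ 0.0313, which is ≥ 0.02, so fail to reject H₀.
The data do not give significant evidence of a linear association between soil temperature and CO₂ flux.

t = -1.8765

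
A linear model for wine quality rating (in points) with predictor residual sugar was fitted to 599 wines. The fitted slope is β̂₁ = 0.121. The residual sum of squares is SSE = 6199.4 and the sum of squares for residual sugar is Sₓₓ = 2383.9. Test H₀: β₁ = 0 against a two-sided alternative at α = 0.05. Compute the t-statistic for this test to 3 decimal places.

MSE = SSE/(n − 2) = 6199.4/597 = 10.3843.
SE(β̂₁) = √(MSE/Sₓₓ) = √(10.3843/2383.9) = 0.066.
t = 0.121 / 0.066 = 1.833.
df = n − 2 = 597.
Two-sided p ≈ 0.0673, which is ≥ 0.05, so fail to reject H₀.
The data do not give significant evidence of an association between residual sugar and wine quality rating.

t = 1.833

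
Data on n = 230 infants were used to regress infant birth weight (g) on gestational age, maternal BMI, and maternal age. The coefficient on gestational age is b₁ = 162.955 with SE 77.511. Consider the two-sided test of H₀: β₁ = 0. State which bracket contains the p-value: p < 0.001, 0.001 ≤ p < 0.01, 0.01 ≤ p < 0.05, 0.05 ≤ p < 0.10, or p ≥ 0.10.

t = 162.955 / 77.511 = 2.102.
df = n − k − 1 = 230 − 3 − 1 = 226.
Two-sided p = 2·P(T_{226} > |t|) ≈ 0.0366.
So 0.01 ≤ p < 0.05.

0.01 ≤ p < 0.05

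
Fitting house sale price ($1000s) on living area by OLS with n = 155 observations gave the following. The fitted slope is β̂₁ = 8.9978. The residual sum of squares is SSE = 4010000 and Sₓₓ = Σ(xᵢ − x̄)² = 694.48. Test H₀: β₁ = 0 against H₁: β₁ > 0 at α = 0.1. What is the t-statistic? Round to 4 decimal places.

t = 1.4647

MSE = SSE/(n − 2) = 4010000/153 = 26209.2.
SE(β̂₁) = √(MSE/Sₓₓ) = √(26209.2/694.48) = 6.14323.
t = 8.9978 / 6.14323 = 1.4647.
df = n − 2 = 153.
One-sided p ≈ 0.0725, which is < 0.1, so reject H₀.
There is evidence that the true slope on living area is positive.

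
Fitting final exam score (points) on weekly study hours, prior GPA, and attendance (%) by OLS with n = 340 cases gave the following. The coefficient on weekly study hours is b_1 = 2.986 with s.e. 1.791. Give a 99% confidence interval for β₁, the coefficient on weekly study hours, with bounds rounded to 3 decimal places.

(-1.654, 7.626)

df = n − k − 1 = 340 − 3 − 1 = 336.
t* = t_{0.005, 336} = 2.59054.
Margin = t* × SE = 2.59054 × 1.791 = 4.63966.
CI: 2.986 ± 4.63966 → (-1.654, 7.626).
With 99% confidence, each one-unit increase in weekly study hours is associated with a change of between -1.654 and 7.626 points in final exam score, holding the other predictors fixed.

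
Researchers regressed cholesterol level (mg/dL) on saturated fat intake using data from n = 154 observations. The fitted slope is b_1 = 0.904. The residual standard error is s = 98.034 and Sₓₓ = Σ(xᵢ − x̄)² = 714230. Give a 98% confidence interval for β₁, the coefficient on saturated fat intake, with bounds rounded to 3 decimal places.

(0.631, 1.177)

SE(b_1) = s/√Sₓₓ = 98.034/√714230 = 0.116.
df = n − 2 = 152.
t* = t_{0.01, 152} = 2.351131.
Margin = t* × SE = 2.351131 × 0.116 = 0.27273.
CI: 0.904 ± 0.27273 → (0.631, 1.177).
With 98% confidence, each one-unit increase in saturated fat intake is associated with a change of between 0.631 and 1.177 mg/dL in cholesterol level.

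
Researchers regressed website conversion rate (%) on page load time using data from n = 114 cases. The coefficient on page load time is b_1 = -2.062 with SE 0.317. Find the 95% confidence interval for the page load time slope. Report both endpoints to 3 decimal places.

df = n − 2 = 114 − 2 = 112.
t* = t_{0.025, 112} = 1.981372.
Margin = t* × SE = 1.981372 × 0.317 = 0.62809.
CI: -2.062 ± 0.62809 → (-2.690, -1.434).
With 95% confidence, each one-unit increase in page load time is associated with a change of between -2.690 and -1.434 % in website conversion rate.

(-2.690, -1.434)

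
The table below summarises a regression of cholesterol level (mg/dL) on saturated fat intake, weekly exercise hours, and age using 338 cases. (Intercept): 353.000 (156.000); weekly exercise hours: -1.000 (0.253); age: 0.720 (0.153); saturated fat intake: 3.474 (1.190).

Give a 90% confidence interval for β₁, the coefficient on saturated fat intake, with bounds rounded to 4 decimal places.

Read off: b = 3.474, SE = 1.190 for saturated fat intake.
df = n − k − 1 = 338 − 3 − 1 = 334.
t* = t_{0.05, 334} = 1.649429.
Margin = t* × SE = 1.649429 × 1.190 = 1.962820.
CI: 3.474 ± 1.962820 → (1.5112, 5.4368).

(1.5112, 5.4368)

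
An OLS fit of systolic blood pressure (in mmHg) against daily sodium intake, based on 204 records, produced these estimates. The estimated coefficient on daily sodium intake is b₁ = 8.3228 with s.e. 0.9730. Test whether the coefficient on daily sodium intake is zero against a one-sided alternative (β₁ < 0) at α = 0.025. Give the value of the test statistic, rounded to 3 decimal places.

t = 8.554

H₀: β₁ = 0 vs H₁: β₁ < 0.
t = (b₁ − β₁⁰)/SE = 8.3228 / 0.9730 = 8.554.
df = n − 2 = 204 − 2 = 202.
One-sided p ≈ 1.0000, which is ≥ 0.025, so fail to reject H₀.
The data do not give significant evidence that the true slope on daily sodium intake is negative.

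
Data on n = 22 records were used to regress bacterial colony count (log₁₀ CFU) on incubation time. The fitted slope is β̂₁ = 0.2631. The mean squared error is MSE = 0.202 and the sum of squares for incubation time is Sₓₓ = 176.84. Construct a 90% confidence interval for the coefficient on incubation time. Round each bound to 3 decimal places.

SE(β̂₁) = √(MSE/Sₓₓ) = √(0.202/176.84) = 0.0337976.
df = n − 2 = 20.
t* = t_{0.05, 20} = 1.724718.
Margin = t* × SE = 1.724718 × 0.0337976 = 0.05829.
CI: 0.2631 ± 0.05829 → (0.205, 0.321).
With 90% confidence, each one-unit increase in incubation time is associated with a change of between 0.205 and 0.321 log₁₀ CFU in bacterial colony count.

(0.205, 0.321)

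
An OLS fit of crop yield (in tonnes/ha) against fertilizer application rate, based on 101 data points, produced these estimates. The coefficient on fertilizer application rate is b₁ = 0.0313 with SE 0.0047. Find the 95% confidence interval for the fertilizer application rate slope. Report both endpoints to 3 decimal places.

(0.022, 0.041)

df = n − 2 = 101 − 2 = 99.
t* = t_{0.025, 99} = 1.984217.
Margin = t* × SE = 1.984217 × 0.0047 = 0.00933.
CI: 0.0313 ± 0.00933 → (0.022, 0.041).
With 95% confidence, each one-unit increase in fertilizer application rate is associated with a change of between 0.022 and 0.041 tonnes/ha in crop yield.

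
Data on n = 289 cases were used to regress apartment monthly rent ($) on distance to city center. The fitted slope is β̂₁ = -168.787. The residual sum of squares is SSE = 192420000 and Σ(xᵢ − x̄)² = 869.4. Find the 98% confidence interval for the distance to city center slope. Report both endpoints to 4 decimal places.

MSE = SSE/(n − 2) = 192420000/287 = 670453.
SE(β̂₁) = √(MSE/Sₓₓ) = √(670453/869.4) = 27.7699.
df = n − 2 = 287.
t* = t_{0.01, 287} = 2.339411.
Margin = t* × SE = 2.339411 × 27.7699 = 64.965210.
CI: -168.787 ± 64.965210 → (-233.7522, -103.8218).
With 98% confidence, each one-unit increase in distance to city center is associated with a change of between -233.7522 and -103.8218 $ in apartment monthly rent.

(-233.7522, -103.8218)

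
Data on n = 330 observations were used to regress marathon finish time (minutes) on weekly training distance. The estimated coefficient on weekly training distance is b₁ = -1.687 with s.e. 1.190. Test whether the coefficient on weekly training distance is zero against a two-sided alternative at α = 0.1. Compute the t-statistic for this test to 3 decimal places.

H₀: β₁ = 0 vs H₁: β₁ ≠ 0.
t = (b₁ − β₁⁰)/SE = -1.687 / 1.190 = -1.418.
df = n − 2 = 330 − 2 = 328.
Two-sided p ≈ 0.1572, which is ≥ 0.1, so fail to reject H₀.
The data do not give significant evidence of an association between weekly training distance and marathon finish time.

t = -1.418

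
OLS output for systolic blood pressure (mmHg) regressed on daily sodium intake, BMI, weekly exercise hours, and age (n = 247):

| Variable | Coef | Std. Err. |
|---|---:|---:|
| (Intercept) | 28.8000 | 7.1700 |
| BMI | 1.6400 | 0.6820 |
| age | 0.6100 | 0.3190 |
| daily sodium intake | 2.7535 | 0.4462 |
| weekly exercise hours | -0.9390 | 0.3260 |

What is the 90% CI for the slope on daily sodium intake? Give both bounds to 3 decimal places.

Read off: b = 2.7535, SE = 0.4462 for daily sodium intake.
df = n − k − 1 = 247 − 4 − 1 = 242.
t* = t_{0.05, 242} = 1.651175.
Margin = t* × SE = 1.651175 × 0.4462 = 0.73675.
CI: 2.7535 ± 0.73675 → (2.017, 3.490).

(2.017, 3.490)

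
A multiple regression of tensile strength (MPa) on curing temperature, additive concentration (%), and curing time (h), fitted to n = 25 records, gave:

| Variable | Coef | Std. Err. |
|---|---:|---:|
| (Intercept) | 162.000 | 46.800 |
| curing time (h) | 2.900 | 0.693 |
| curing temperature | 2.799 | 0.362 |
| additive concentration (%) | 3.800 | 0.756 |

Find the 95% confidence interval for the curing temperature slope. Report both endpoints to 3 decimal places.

(2.046, 3.552)

Read off: b = 2.799, SE = 0.362 for curing temperature.
df = n − k − 1 = 25 − 3 − 1 = 21.
t* = t_{0.025, 21} = 2.079614.
Margin = t* × SE = 2.079614 × 0.362 = 0.75282.
CI: 2.799 ± 0.75282 → (2.046, 3.552).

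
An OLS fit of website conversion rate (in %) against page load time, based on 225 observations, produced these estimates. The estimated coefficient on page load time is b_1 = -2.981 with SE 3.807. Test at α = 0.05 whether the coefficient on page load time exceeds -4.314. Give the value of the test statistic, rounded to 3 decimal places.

H₀: β₁ = -4.314 vs H₁: β₁ > -4.314.
t = (b_1 − β₁⁰)/SE = (-2.981 − (-4.314)) / 3.807 = 0.350.
df = n − 2 = 225 − 2 = 223.
One-sided p ≈ 0.3633, which is ≥ 0.05, so fail to reject H₀.
The data do not give significant evidence that the true slope on page load time exceeds -4.314 % per unit.

t = 0.350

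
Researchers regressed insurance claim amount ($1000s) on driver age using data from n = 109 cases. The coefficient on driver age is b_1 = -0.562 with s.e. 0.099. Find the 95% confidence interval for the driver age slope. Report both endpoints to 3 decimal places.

df = n − 2 = 109 − 2 = 107.
t* = t_{0.025, 107} = 1.982383.
Margin = t* × SE = 1.982383 × 0.099 = 0.19626.
CI: -0.562 ± 0.19626 → (-0.758, -0.366).
With 95% confidence, each one-unit increase in driver age is associated with a change of between -0.758 and -0.366 $1000s in insurance claim amount.

(-0.758, -0.366)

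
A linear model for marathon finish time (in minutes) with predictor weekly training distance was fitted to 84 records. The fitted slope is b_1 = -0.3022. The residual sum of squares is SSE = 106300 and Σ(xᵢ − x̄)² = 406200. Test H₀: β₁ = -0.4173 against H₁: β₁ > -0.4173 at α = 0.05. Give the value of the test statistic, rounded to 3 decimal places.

t = 2.037

MSE = SSE/(n − 2) = 106300/82 = 1296.34.
SE(b_1) = √(MSE/Sₓₓ) = √(1296.34/406200) = 0.0564924.
t = (-0.3022 − (-0.4173)) / 0.0564924 = 2.037.
df = n − 2 = 82.
One-sided p ≈ 0.0224, which is < 0.05, so reject H₀.
There is evidence that the true slope on weekly training distance exceeds -0.4173 minutes per unit.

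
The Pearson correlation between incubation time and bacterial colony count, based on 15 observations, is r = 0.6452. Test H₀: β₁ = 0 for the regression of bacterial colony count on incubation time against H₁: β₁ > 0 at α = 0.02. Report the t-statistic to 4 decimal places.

t = 3.0448

t = r·√(n − 2)/√(1 − r²) = 0.6452·√13/√0.583717 = 3.0448.
df = n − 2 = 13.
One-sided p ≈ 0.0047, which is < 0.02, so reject H₀.
There is evidence of a linear association between incubation time and bacterial colony count.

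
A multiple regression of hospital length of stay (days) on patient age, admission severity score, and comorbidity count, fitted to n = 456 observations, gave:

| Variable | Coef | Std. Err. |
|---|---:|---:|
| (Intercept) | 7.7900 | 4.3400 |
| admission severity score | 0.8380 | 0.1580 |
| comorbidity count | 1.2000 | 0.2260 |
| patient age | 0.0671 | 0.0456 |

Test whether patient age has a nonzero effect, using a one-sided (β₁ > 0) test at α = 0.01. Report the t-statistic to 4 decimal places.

Read off: b = 0.0671, SE = 0.0456 for patient age.
H₀: β₁ = 0 vs H₁: β₁ > 0.
t = 0.0671 / 0.0456 = 1.4715.
df = n − k − 1 = 456 − 3 − 1 = 452.
One-sided p ≈ 0.0709, which is ≥ 0.01, so fail to reject H₀.
The data do not give significant evidence that the true slope on patient age is positive, holding the other predictors fixed.

t = 1.4715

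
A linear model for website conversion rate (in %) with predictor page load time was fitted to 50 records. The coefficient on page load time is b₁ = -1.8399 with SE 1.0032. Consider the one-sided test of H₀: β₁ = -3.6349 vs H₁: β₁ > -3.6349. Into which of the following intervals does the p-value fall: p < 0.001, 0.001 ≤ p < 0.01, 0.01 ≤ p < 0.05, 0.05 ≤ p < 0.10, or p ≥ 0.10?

t = (-1.8399 − (-3.6349)) / 1.0032 = 1.789.
df = n − 2 = 50 − 2 = 48.
One-sided p = P(T_{48} > t) ≈ 0.0399.
So 0.01 ≤ p < 0.05.

0.01 ≤ p < 0.05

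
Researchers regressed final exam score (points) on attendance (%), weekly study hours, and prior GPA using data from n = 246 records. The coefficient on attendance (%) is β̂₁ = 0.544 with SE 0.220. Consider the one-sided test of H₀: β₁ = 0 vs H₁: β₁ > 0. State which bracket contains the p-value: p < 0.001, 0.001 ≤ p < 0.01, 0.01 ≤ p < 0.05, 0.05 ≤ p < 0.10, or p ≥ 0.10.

t = 0.544 / 0.220 = 2.473.
df = n − k − 1 = 246 − 3 − 1 = 242.
One-sided p = P(T_{242} > t) ≈ 0.0070.
So 0.001 ≤ p < 0.01.

0.001 ≤ p < 0.01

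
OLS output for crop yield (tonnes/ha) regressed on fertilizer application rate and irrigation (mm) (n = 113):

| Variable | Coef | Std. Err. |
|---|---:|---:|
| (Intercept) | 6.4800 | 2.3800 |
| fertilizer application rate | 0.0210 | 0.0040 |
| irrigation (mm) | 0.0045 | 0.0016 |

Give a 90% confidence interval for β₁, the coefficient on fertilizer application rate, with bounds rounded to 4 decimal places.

Read off: b = 0.0210, SE = 0.0040 for fertilizer application rate.
df = n − k − 1 = 113 − 2 − 1 = 110.
t* = t_{0.05, 110} = 1.658824.
Margin = t* × SE = 1.658824 × 0.0040 = 0.006635.
CI: 0.0210 ± 0.006635 → (0.0144, 0.0276).

(0.0144, 0.0276)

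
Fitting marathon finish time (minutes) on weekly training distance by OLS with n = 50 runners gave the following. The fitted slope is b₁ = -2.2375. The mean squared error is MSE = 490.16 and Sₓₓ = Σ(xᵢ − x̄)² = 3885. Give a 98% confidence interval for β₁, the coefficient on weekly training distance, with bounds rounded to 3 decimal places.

(-3.092, -1.383)

SE(b₁) = √(MSE/Sₓₓ) = √(490.16/3885) = 0.3552.
df = n − 2 = 48.
t* = t_{0.01, 48} = 2.406581.
Margin = t* × SE = 2.406581 × 0.3552 = 0.85482.
CI: -2.2375 ± 0.85482 → (-3.092, -1.383).
With 98% confidence, each one-unit increase in weekly training distance is associated with a change of between -3.092 and -1.383 minutes in marathon finish time.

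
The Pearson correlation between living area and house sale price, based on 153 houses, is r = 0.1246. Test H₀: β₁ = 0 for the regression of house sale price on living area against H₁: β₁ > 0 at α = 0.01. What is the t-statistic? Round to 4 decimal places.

t = 1.5431

t = r·√(n − 2)/√(1 − r²) = 0.1246·√151/√0.984475 = 1.5431.
df = n − 2 = 151.
One-sided p ≈ 0.0624, which is ≥ 0.01, so fail to reject H₀.
The data do not give significant evidence of a linear association between living area and house sale price.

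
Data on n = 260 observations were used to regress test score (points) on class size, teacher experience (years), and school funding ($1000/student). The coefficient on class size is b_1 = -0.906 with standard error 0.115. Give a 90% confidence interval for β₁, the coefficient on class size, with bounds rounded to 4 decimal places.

(-1.0958, -0.7162)

df = n − k − 1 = 260 − 3 − 1 = 256.
t* = t_{0.05, 256} = 1.650828.
Margin = t* × SE = 1.650828 × 0.115 = 0.189845.
CI: -0.906 ± 0.189845 → (-1.0958, -0.7162).
With 90% confidence, each one-unit increase in class size is associated with a change of between -1.0958 and -0.7162 points in test score, holding the other predictors fixed.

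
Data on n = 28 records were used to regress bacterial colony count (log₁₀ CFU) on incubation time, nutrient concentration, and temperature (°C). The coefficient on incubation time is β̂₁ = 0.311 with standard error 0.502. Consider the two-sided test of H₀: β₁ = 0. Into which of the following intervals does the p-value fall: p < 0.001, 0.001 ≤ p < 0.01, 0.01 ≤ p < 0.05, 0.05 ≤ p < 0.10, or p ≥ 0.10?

p ≥ 0.10

t = 0.311 / 0.502 = 0.620.
df = n − k − 1 = 28 − 3 − 1 = 24.
Two-sided p = 2·P(T_{24} > |t|) ≈ 0.5414.
So p ≥ 0.10.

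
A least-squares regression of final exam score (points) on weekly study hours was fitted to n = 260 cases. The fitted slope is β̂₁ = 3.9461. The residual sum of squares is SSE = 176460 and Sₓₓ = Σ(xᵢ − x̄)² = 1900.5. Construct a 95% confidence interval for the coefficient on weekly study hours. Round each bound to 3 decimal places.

MSE = SSE/(n − 2) = 176460/258 = 683.953.
SE(β̂₁) = √(MSE/Sₓₓ) = √(683.953/1900.5) = 0.599901.
df = n − 2 = 258.
t* = t_{0.025, 258} = 1.969201.
Margin = t* × SE = 1.969201 × 0.599901 = 1.18133.
CI: 3.9461 ± 1.18133 → (2.765, 5.127).
With 95% confidence, each one-unit increase in weekly study hours is associated with a change of between 2.765 and 5.127 points in final exam score.

(2.765, 5.127)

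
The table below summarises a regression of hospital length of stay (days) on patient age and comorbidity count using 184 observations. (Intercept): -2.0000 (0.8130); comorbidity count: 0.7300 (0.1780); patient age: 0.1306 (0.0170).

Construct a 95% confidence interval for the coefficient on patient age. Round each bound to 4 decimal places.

(0.0971, 0.1641)

Read off: b = 0.1306, SE = 0.0170 for patient age.
df = n − k − 1 = 184 − 2 − 1 = 181.
t* = t_{0.025, 181} = 1.973157.
Margin = t* × SE = 1.973157 × 0.0170 = 0.033544.
CI: 0.1306 ± 0.033544 → (0.0971, 0.1641).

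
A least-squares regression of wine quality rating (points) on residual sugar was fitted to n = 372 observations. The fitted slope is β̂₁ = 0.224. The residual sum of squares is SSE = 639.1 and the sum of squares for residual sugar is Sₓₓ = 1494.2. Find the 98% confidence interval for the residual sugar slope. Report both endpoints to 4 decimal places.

MSE = SSE/(n − 2) = 639.1/370 = 1.7273.
SE(β̂₁) = √(MSE/Sₓₓ) = √(1.7273/1494.2) = 0.034.
df = n − 2 = 370.
t* = t_{0.01, 370} = 2.336468.
Margin = t* × SE = 2.336468 × 0.034 = 0.079440.
CI: 0.224 ± 0.079440 → (0.1446, 0.3034).
With 98% confidence, each one-unit increase in residual sugar is associated with a change of between 0.1446 and 0.3034 points in wine quality rating.

(0.1446, 0.3034)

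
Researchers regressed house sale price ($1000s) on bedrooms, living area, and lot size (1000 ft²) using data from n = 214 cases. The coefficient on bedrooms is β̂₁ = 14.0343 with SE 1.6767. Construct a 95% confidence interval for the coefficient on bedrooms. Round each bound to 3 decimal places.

(10.729, 17.340)

df = n − k − 1 = 214 − 3 − 1 = 210.
t* = t_{0.025, 210} = 1.971325.
Margin = t* × SE = 1.971325 × 1.6767 = 3.30532.
CI: 14.0343 ± 3.30532 → (10.729, 17.340).
With 95% confidence, each one-unit increase in bedrooms is associated with a change of between 10.729 and 17.340 $1000s in house sale price, holding the other predictors fixed.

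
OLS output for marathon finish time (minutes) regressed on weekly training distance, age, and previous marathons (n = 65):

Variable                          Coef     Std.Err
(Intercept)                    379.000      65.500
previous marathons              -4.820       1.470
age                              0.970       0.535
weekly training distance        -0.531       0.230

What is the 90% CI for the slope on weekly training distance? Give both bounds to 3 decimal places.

(-0.915, -0.147)

Read off: b = -0.531, SE = 0.230 for weekly training distance.
df = n − k − 1 = 65 − 3 − 1 = 61.
t* = t_{0.05, 61} = 1.670219.
Margin = t* × SE = 1.670219 × 0.230 = 0.38415.
CI: -0.531 ± 0.38415 → (-0.915, -0.147).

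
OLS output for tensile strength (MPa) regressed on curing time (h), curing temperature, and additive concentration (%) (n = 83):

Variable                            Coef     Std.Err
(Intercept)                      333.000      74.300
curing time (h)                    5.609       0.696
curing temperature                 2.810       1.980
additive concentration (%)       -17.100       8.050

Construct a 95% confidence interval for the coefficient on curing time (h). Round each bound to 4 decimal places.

(4.2236, 6.9944)

Read off: b = 5.609, SE = 0.696 for curing time (h).
df = n − k − 1 = 83 − 3 − 1 = 79.
t* = t_{0.025, 79} = 1.99045.
Margin = t* × SE = 1.99045 × 0.696 = 1.385353.
CI: 5.609 ± 1.385353 → (4.2236, 6.9944).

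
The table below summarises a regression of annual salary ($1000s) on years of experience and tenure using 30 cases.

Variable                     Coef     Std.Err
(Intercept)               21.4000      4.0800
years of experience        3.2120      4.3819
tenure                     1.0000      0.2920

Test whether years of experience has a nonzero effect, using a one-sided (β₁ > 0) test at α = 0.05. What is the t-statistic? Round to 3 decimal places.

Read off: b = 3.2120, SE = 4.3819 for years of experience.
H₀: β₁ = 0 vs H₁: β₁ > 0.
t = 3.2120 / 4.3819 = 0.733.
df = n − k − 1 = 30 − 2 − 1 = 27.
One-sided p ≈ 0.2349, which is ≥ 0.05, so fail to reject H₀.
The data do not give significant evidence that the true slope on years of experience is positive, holding the other predictors fixed.

t = 0.733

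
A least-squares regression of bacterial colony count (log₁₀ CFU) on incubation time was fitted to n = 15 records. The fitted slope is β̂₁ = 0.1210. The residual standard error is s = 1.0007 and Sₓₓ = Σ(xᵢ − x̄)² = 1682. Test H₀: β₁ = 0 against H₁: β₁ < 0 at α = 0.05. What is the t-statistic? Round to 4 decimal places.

SE(β̂₁) = s/√Sₓₓ = 1.0007/√1682 = 0.0244001.
t = 0.1210 / 0.0244001 = 4.9590.
df = n − 2 = 13.
One-sided p ≈ 0.9999, which is ≥ 0.05, so fail to reject H₀.
The data do not give significant evidence that the true slope on incubation time is negative.

t = 4.9590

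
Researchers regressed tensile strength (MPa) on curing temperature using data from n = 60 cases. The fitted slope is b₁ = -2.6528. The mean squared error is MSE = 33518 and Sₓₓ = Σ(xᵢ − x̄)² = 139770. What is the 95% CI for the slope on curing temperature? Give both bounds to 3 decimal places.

SE(b₁) = √(MSE/Sₓₓ) = √(33518/139770) = 0.489702.
df = n − 2 = 58.
t* = t_{0.025, 58} = 2.001717.
Margin = t* × SE = 2.001717 × 0.489702 = 0.98025.
CI: -2.6528 ± 0.98025 → (-3.633, -1.673).
With 95% confidence, each one-unit increase in curing temperature is associated with a change of between -3.633 and -1.673 MPa in tensile strength.

(-3.633, -1.673)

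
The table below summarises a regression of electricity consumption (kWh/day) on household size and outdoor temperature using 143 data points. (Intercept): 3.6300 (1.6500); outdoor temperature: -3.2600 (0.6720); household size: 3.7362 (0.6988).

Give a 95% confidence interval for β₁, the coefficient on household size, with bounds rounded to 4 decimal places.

(2.3546, 5.1178)

Read off: b = 3.7362, SE = 0.6988 for household size.
df = n − k − 1 = 143 − 2 − 1 = 140.
t* = t_{0.025, 140} = 1.977054.
Margin = t* × SE = 1.977054 × 0.6988 = 1.381565.
CI: 3.7362 ± 1.381565 → (2.3546, 5.1178).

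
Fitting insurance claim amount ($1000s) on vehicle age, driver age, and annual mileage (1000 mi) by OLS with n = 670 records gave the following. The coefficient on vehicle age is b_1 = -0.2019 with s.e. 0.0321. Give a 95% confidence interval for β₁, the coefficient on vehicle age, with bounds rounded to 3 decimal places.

df = n − k − 1 = 670 − 3 − 1 = 666.
t* = t_{0.025, 666} = 1.963532.
Margin = t* × SE = 1.963532 × 0.0321 = 0.06303.
CI: -0.2019 ± 0.06303 → (-0.265, -0.139).
With 95% confidence, each one-unit increase in vehicle age is associated with a change of between -0.265 and -0.139 $1000s in insurance claim amount, holding the other predictors fixed.

(-0.265, -0.139)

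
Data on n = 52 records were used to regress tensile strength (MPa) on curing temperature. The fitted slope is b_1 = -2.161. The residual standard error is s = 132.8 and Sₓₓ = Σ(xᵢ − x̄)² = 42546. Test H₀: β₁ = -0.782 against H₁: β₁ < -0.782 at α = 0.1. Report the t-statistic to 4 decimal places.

t = -2.1419

SE(b_1) = s/√Sₓₓ = 132.8/√42546 = 0.643826.
t = (-2.161 − (-0.782)) / 0.643826 = -2.1419.
df = n − 2 = 50.
One-sided p ≈ 0.0185, which is < 0.1, so reject H₀.
There is evidence that the true slope on curing temperature is below -0.782 MPa per unit.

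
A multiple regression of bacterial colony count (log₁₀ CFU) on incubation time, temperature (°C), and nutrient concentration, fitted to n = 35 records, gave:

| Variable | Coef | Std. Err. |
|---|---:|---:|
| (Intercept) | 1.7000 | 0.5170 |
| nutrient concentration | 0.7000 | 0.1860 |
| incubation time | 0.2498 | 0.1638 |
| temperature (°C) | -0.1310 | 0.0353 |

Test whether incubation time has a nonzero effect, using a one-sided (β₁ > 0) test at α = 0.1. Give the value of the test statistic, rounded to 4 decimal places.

Read off: b = 0.2498, SE = 0.1638 for incubation time.
H₀: β₁ = 0 vs H₁: β₁ > 0.
t = 0.2498 / 0.1638 = 1.5250.
df = n − k − 1 = 35 − 3 − 1 = 31.
One-sided p ≈ 0.0687, which is < 0.1, so reject H₀.
There is evidence that the true slope on incubation time is positive, holding the other predictors fixed.

t = 1.5250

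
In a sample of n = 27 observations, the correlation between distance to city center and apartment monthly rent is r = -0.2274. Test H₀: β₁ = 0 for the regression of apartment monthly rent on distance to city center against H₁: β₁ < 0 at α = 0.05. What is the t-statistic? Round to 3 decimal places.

t = -1.168

t = r·√(n − 2)/√(1 − r²) = -0.2274·√25/√0.948289 = -1.168.
df = n − 2 = 25.
One-sided p ≈ 0.1270, which is ≥ 0.05, so fail to reject H₀.
The data do not give significant evidence of a linear association between distance to city center and apartment monthly rent.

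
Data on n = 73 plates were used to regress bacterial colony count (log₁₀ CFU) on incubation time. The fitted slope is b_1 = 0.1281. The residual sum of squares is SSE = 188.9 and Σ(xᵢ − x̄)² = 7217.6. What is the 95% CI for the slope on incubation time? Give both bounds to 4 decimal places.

(0.0898, 0.1664)

MSE = SSE/(n − 2) = 188.9/71 = 2.66056.
SE(b_1) = √(MSE/Sₓₓ) = √(2.66056/7217.6) = 0.0191995.
df = n − 2 = 71.
t* = t_{0.025, 71} = 1.993943.
Margin = t* × SE = 1.993943 × 0.0191995 = 0.038283.
CI: 0.1281 ± 0.038283 → (0.0898, 0.1664).
With 95% confidence, each one-unit increase in incubation time is associated with a change of between 0.0898 and 0.1664 log₁₀ CFU in bacterial colony count.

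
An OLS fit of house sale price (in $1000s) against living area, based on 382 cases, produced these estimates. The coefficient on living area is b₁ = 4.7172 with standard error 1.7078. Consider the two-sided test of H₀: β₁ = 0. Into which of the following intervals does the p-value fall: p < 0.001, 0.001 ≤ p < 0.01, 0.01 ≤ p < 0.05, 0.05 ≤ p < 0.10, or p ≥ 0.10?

t = 4.7172 / 1.7078 = 2.762.
df = n − 2 = 382 − 2 = 380.
Two-sided p = 2·P(T_{380} > |t|) ≈ 0.0060.
So 0.001 ≤ p < 0.01.

0.001 ≤ p < 0.01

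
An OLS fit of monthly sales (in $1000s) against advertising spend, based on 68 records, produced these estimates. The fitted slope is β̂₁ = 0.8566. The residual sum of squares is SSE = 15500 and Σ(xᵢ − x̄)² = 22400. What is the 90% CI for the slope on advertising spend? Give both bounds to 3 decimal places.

MSE = SSE/(n − 2) = 15500/66 = 234.848.
SE(β̂₁) = √(MSE/Sₓₓ) = √(234.848/22400) = 0.102393.
df = n − 2 = 66.
t* = t_{0.05, 66} = 1.668271.
Margin = t* × SE = 1.668271 × 0.102393 = 0.17082.
CI: 0.8566 ± 0.17082 → (0.686, 1.027).
With 90% confidence, each one-unit increase in advertising spend is associated with a change of between 0.686 and 1.027 $1000s in monthly sales.

(0.686, 1.027)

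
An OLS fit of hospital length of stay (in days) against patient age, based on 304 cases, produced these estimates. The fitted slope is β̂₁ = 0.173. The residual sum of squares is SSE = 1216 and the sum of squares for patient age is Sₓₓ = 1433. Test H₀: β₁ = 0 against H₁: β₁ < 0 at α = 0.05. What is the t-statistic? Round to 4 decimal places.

MSE = SSE/(n − 2) = 1216/302 = 4.02649.
SE(β̂₁) = √(MSE/Sₓₓ) = √(4.02649/1433) = 0.0530079.
t = 0.173 / 0.0530079 = 3.2637.
df = n − 2 = 302.
One-sided p ≈ 0.9994, which is ≥ 0.05, so fail to reject H₀.
The data do not give significant evidence that the true slope on patient age is negative.

t = 3.2637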